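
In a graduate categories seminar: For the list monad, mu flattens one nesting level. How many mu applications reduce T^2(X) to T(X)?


Each application of mu: T^2 -> T removes one layer of nesting.
Starting at depth 2 (i.e., T^2(X)), we need to reach T(X).
Number of mu applications = 2 - 1 = 1

1


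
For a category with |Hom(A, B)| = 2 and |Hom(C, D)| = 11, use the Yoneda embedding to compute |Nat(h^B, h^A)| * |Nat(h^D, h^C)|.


By the Yoneda lemma, Nat(h^B, h^A) is isomorphic to Hom(A, B),
so |Nat(h^B, h^A)| = |Hom(A, B)| and |Nat(h^D, h^C)| = |Hom(C, D)|.
|Hom(A, B)| = 2, |Hom(C, D)| = 11.
|Nat(h^B, h^A) x Nat(h^D, h^C)| = 2 * 11 = 22

22


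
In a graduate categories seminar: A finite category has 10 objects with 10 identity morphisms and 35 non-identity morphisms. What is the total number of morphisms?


Each object has an identity morphism, giving 10 identities.
Adding the 35 non-identity morphisms:
Total = 10 + 35 = 45

45


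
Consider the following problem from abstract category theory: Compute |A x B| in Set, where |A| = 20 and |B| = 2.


In Set, the product A x B is the Cartesian product.
By the universal property, |A x B| = |A| * |B|.
|A x B| = 20 * 2 = 40

40


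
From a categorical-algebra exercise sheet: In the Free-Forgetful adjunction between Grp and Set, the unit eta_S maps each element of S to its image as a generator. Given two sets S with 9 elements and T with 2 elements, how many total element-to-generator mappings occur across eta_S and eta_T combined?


The unit eta_X: X -> U(F(X)) of the Free-Forgetful adjunction
maps each element of X to a generator of F(X). For X = S + T (disjoint
union in Set), |S + T| = |S| + |T|.
Total mappings = 9 + 2 = 11.

11


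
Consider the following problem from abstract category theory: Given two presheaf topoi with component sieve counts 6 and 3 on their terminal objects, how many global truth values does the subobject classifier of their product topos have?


In a product of presheaf topoi E_1 x E_2, the subobject classifier
is Omega = Omega_1 x Omega_2 (componentwise), so
|Omega(top)| = |Omega_1(top_1)| * |Omega_2(top_2)|.
= 6 * 3 = 18.

18


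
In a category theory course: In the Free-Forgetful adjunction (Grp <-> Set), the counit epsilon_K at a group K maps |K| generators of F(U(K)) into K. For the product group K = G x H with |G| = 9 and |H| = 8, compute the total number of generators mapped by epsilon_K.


The counit epsilon_K: F(U(K)) -> K of the Free-Forgetful adjunction
maps |K| generators of F(U(K)) into K. For K = G x H (the product group),
|G x H| = |G| * |H|.
Total generators mapped = 9 * 8 = 72.

72


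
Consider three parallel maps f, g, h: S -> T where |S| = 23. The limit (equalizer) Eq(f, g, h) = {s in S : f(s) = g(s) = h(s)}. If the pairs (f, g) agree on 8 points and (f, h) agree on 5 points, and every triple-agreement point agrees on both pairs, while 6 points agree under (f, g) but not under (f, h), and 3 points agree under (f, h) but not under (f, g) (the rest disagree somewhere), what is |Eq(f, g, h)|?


Eq(f, g, h) is the triple-agreement set: points in S where all three
maps take the same value. Using inclusion-exclusion on the pairwise data:
Pair (f, g) agrees on 8 points; pair (f, h) on 5 points.
Points agreeing under (f, g) but not (f, h) = 6; under (f, h) but not (f, g) = 3.
Triple-agreement = agreement-in-(f, g) minus points that agree under (f, g) but not (f, h):
|Eq(f, g, h)| = 8 - 6 = 2
(cross-check via (f, h): 5 - 3 = 2.)

2


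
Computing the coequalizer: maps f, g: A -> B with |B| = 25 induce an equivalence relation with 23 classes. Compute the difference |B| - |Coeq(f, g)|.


The coequalizer Coeq(f, g) = B / ~ has one element per equivalence class.
|B| = 25, |Coeq(f, g)| = 23.
|B| - |Coeq(f, g)| = 25 - 23 = 2.

2


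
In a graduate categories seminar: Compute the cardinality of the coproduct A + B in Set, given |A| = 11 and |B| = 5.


In Set, the coproduct A + B is the disjoint union.
|A + B| = |A| + |B| = 11 + 5 = 16

16


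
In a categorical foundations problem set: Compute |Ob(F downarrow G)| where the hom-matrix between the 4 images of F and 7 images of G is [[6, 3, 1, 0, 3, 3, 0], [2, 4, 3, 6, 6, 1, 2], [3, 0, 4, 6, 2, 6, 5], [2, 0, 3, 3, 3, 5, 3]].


Objects of (F downarrow G) are triples (a, b, h: F(a)->G(b)).
The count equals the sum of all entries in the hom-matrix.
sum(row 0) = 16
sum(row 1) = 24
sum(row 2) = 26
sum(row 3) = 19
Grand total = 85

85


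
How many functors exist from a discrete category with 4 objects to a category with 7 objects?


A functor from a discrete category C to D is determined by
where each object maps. Each of the 4 objects of C can map
to any of the 7 objects of D independently.
Number of functors = 7^4 = 2401

2401


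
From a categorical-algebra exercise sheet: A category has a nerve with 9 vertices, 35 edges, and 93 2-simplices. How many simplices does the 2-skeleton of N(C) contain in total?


The 2-skeleton of the nerve N(C) consists of simplices in dimensions 0, 1, 2:
  |N(C)_0| = 9 (objects)
  |N(C)_1| = 35 (morphisms)
  |N(C)_2| = 93 (composable pairs)
Total = 9 + 35 + 93 = 137

137


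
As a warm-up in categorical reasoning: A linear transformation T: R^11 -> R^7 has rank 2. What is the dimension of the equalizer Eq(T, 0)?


The equalizer of f and the zero map is ker(f).
By the rank-nullity theorem: dim(ker(f)) = dim(domain) - rank(f).
dim(ker(f)) = 11 - 2 = 9

9


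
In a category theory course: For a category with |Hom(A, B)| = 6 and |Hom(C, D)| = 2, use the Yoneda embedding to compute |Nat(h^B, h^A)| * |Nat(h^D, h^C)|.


By the Yoneda lemma, Nat(h^B, h^A) is isomorphic to Hom(A, B),
so |Nat(h^B, h^A)| = |Hom(A, B)| and |Nat(h^D, h^C)| = |Hom(C, D)|.
|Hom(A, B)| = 6, |Hom(C, D)| = 2.
|Nat(h^B, h^A) x Nat(h^D, h^C)| = 6 * 2 = 12

12


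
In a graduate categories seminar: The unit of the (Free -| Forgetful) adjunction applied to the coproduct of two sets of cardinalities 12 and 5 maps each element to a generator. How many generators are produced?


The unit eta_X: X -> U(F(X)) of the Free-Forgetful adjunction
maps each element of X to a generator of F(X). For X = S + T (disjoint
union in Set), |S + T| = |S| + |T|.
Total mappings = 12 + 5 = 17.

17


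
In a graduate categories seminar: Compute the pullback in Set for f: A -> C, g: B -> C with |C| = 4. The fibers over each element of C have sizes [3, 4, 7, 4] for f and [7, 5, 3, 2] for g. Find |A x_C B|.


The pullback A x_C B consists of pairs (a, b) with f(a) = g(b).
For each element c in C, the fiber product has |f^-1(c)| * |g^-1(c)| elements.
Summing over C: 3 * 7 + 4 * 5 + 7 * 3 + 4 * 2
= 21 + 20 + 21 + 8 = 70

70


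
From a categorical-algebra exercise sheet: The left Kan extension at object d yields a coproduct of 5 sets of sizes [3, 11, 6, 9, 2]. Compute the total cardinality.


Pointwise, the left Kan extension (Lan_F H)(d) is the colimit, indexed
by the comma category (F downarrow d), of H composed with the
projection (F downarrow d) -> C. Here that colimit is given
as a coproduct (disjoint union) of sets, so its cardinality is the
sum of the sizes of the summands.
Coproduct of sets with sizes: 3 + 11 + 6 + 9 + 2
= 31

31


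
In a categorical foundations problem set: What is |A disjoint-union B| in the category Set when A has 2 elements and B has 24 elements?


In Set, the coproduct A + B is the disjoint union.
|A + B| = |A| + |B| = 2 + 24 = 26

26


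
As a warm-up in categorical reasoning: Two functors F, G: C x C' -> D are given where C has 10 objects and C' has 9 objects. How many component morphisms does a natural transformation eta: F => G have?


A natural transformation eta: F => G assigns one component morphism per
object of the domain category.
The domain is the product category C x C', so
|Ob(C x C')| = |Ob(C)| * |Ob(C')| = 10 * 9 = 90.
Therefore eta has 90 component morphisms.

90


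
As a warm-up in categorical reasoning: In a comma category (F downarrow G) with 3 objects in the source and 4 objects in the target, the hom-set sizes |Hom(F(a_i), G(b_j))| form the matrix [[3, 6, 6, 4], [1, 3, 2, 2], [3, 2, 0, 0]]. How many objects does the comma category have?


Objects of (F downarrow G) are triples (a, b, h: F(a)->G(b)).
The count equals the sum of all entries in the hom-matrix.
sum(row 0) = 19
sum(row 1) = 8
sum(row 2) = 5
Grand total = 32

32


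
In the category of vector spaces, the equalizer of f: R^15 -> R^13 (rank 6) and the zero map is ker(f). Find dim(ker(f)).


The equalizer of f and the zero map is ker(f).
By the rank-nullity theorem: dim(ker(f)) = dim(domain) - rank(f).
dim(ker(f)) = 15 - 6 = 9

9


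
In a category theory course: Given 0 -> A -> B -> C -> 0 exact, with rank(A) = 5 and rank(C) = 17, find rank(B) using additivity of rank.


For a short exact sequence 0 -> A -> B -> C -> 0,
rank is additive: rank(B) = rank(A) + rank(C).
rank(B) = 5 + 17 = 22

22


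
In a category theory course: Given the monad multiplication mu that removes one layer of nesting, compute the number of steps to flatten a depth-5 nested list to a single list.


Each application of mu: T^2 -> T removes one layer of nesting.
Starting at depth 5 (i.e., T^5(X)), we need to reach T(X).
Number of mu applications = 5 - 1 = 4

4


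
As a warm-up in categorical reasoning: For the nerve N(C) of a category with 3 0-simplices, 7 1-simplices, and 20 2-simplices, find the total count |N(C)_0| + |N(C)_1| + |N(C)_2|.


The 2-skeleton of the nerve N(C) consists of simplices in dimensions 0, 1, 2:
  |N(C)_0| = 3 (objects)
  |N(C)_1| = 7 (morphisms)
  |N(C)_2| = 20 (composable pairs)
Total = 3 + 7 + 20 = 30

30


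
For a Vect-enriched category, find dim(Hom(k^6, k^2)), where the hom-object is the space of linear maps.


In Vect-enriched categories, Hom(k^n, k^m) is the space of m x n matrices.
dim(Hom(k^6, k^2)) = 2 * 6 = 12

12


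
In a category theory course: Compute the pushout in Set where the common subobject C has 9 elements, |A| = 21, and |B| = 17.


The pushout A +_C B identifies the images of C in A and B.
|A +_C B| = |A| + |B| - |C| (for injections).
= 21 + 17 - 9 = 29

29


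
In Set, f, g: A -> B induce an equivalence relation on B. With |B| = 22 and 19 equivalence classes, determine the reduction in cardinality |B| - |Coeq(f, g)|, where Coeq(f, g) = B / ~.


The coequalizer Coeq(f, g) = B / ~ has one element per equivalence class.
|B| = 22, |Coeq(f, g)| = 19.
|B| - |Coeq(f, g)| = 22 - 19 = 3.

3


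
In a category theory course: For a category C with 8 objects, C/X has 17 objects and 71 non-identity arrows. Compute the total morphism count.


In the slice category C/X, objects are morphisms to X.
Identity morphisms: 17 (one per object of C/X).
Non-identity morphisms: 71.
Total = 17 + 71 = 88

88


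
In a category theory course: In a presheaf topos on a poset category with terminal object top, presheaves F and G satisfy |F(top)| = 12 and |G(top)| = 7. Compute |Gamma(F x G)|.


Global sections of a presheaf on a poset with terminal top satisfy
Gamma(H) ~ H(top). Presheaves admit pointwise products, so
(F x G)(top) = F(top) x G(top) (Cartesian product).
|Gamma(F x G)| = |F(top)| * |G(top)| = 12 * 7 = 84.

84


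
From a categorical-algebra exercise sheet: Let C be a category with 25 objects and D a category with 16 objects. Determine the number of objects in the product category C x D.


The product category C x D has objects that are pairs (c, d).
Number of pairs = |Ob(C)| * |Ob(D)| = 25 * 16 = 400

400


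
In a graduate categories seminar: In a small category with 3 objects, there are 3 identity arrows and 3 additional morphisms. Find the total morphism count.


Each object has an identity morphism, giving 3 identities.
Adding the 3 non-identity morphisms:
Total = 3 + 3 = 6

6


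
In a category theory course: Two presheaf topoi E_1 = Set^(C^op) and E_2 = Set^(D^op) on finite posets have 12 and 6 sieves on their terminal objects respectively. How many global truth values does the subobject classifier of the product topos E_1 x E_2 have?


In a product of presheaf topoi E_1 x E_2, the subobject classifier
is Omega = Omega_1 x Omega_2 (componentwise), so
|Omega(top)| = |Omega_1(top_1)| * |Omega_2(top_2)|.
= 12 * 6 = 72.

72


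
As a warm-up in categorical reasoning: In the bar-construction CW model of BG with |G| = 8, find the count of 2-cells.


In the bar-construction CW model of BG, the n-cells are indexed by
n-tuples [g_1|...|g_n] of non-identity elements of G (degenerate
simplices with some g_i = e do not contribute cells), so there are
(|G| - 1)^n n-cells.
For dim = 2 with |G| = 8:
cells = (8 - 1)^2 = 7^2 = 49

49


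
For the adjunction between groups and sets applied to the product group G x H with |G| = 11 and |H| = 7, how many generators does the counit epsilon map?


The counit epsilon_K: F(U(K)) -> K of the Free-Forgetful adjunction
maps |K| generators of F(U(K)) into K. For K = G x H (the product group),
|G x H| = |G| * |H|.
Total generators mapped = 11 * 7 = 77.

77


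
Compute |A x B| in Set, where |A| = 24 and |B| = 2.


In Set, the product A x B is the Cartesian product.
By the universal property, |A x B| = |A| * |B|.
|A x B| = 24 * 2 = 48

48


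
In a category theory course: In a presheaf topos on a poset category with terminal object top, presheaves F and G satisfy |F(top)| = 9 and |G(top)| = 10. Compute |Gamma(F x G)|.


Global sections of a presheaf on a poset with terminal top satisfy
Gamma(H) ~ H(top). Presheaves admit pointwise products, so
(F x G)(top) = F(top) x G(top) (Cartesian product).
|Gamma(F x G)| = |F(top)| * |G(top)| = 9 * 10 = 90.

90


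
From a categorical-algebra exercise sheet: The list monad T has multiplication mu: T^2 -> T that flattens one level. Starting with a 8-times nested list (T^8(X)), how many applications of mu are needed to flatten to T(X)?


Each application of mu: T^2 -> T removes one layer of nesting.
Starting at depth 8 (i.e., T^8(X)), we need to reach T(X).
Number of mu applications = 8 - 1 = 7

7


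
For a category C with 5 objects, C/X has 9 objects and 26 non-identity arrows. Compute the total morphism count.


In the slice category C/X, objects are morphisms to X.
Identity morphisms: 9 (one per object of C/X).
Non-identity morphisms: 26.
Total = 9 + 26 = 35

35


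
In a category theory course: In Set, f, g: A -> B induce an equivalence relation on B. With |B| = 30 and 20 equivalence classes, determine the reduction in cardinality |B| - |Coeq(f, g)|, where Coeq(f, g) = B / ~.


The coequalizer Coeq(f, g) = B / ~ has one element per equivalence class.
|B| = 30, |Coeq(f, g)| = 20.
|B| - |Coeq(f, g)| = 30 - 20 = 10.

10


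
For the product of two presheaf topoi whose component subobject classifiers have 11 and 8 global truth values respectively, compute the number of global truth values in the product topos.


In a product of presheaf topoi E_1 x E_2, the subobject classifier
is Omega = Omega_1 x Omega_2 (componentwise), so
|Omega(top)| = |Omega_1(top_1)| * |Omega_2(top_2)|.
= 11 * 8 = 88.

88


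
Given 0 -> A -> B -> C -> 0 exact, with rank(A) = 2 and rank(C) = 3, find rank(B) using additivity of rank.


For a short exact sequence 0 -> A -> B -> C -> 0,
rank is additive: rank(B) = rank(A) + rank(C).
rank(B) = 2 + 3 = 5

5


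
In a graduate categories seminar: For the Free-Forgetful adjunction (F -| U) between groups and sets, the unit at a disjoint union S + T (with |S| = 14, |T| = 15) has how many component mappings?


The unit eta_X: X -> U(F(X)) of the Free-Forgetful adjunction
maps each element of X to a generator of F(X). For X = S + T (disjoint
union in Set), |S + T| = |S| + |T|.
Total mappings = 14 + 15 = 29.

29


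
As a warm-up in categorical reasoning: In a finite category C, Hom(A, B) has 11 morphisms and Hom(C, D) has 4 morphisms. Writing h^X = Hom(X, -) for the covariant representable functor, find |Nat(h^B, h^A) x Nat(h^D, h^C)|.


By the Yoneda lemma, Nat(h^B, h^A) is isomorphic to Hom(A, B),
so |Nat(h^B, h^A)| = |Hom(A, B)| and |Nat(h^D, h^C)| = |Hom(C, D)|.
|Hom(A, B)| = 11, |Hom(C, D)| = 4.
|Nat(h^B, h^A) x Nat(h^D, h^C)| = 11 * 4 = 44

44


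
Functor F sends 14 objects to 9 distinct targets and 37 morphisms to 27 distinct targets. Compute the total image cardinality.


The image of F consists of distinct objects and distinct morphisms.
|Im(F)| on objects = 9
|Im(F)| on morphisms = 27
Total image cardinality = 9 + 27 = 36

36


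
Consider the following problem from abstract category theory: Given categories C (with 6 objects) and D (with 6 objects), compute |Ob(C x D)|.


The product category C x D has objects that are pairs (c, d).
Number of pairs = |Ob(C)| * |Ob(D)| = 6 * 6 = 36

36


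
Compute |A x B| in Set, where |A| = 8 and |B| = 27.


In Set, the product A x B is the Cartesian product.
By the universal property, |A x B| = |A| * |B|.
|A x B| = 8 * 27 = 216

216


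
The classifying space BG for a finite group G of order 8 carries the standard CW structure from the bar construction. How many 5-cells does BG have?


In the bar-construction CW model of BG, the n-cells are indexed by
n-tuples [g_1|...|g_n] of non-identity elements of G (degenerate
simplices with some g_i = e do not contribute cells), so there are
(|G| - 1)^n n-cells.
For dim = 5 with |G| = 8:
cells = (8 - 1)^5 = 7^5 = 16807

16807


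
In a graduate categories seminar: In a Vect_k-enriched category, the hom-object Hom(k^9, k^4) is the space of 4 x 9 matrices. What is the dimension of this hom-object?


In Vect-enriched categories, Hom(k^n, k^m) is the space of m x n matrices.
dim(Hom(k^9, k^4)) = 4 * 9 = 36

36


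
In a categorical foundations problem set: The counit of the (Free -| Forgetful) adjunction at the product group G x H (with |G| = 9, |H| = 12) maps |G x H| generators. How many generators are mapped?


The counit epsilon_K: F(U(K)) -> K of the Free-Forgetful adjunction
maps |K| generators of F(U(K)) into K. For K = G x H (the product group),
|G x H| = |G| * |H|.
Total generators mapped = 9 * 12 = 108.

108


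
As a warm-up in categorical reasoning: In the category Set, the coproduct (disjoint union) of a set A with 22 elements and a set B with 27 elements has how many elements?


In Set, the coproduct A + B is the disjoint union.
|A + B| = |A| + |B| = 22 + 27 = 49

49


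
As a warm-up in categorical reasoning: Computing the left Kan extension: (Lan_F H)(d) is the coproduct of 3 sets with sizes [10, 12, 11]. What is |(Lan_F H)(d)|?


Pointwise, the left Kan extension (Lan_F H)(d) is the colimit, indexed
by the comma category (F downarrow d), of H composed with the
projection (F downarrow d) -> C. Here that colimit is given
as a coproduct (disjoint union) of sets, so its cardinality is the
sum of the sizes of the summands.
Coproduct of sets with sizes: 10 + 12 + 11
= 33

33


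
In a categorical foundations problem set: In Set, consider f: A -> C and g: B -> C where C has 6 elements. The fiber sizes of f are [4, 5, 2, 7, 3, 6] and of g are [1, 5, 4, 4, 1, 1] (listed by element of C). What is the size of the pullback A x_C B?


The pullback A x_C B consists of pairs (a, b) with f(a) = g(b).
For each element c in C, the fiber product has |f^-1(c)| * |g^-1(c)| elements.
Summing over C: 4 * 1 + 5 * 5 + 2 * 4 + 7 * 4 + 3 * 1 + 6 * 1
= 4 + 25 + 8 + 28 + 3 + 6 = 74

74


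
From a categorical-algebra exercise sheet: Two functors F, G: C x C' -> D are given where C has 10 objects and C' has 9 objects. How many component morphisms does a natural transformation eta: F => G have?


A natural transformation eta: F => G assigns one component morphism per
object of the domain category.
The domain is the product category C x C', so
|Ob(C x C')| = |Ob(C)| * |Ob(C')| = 10 * 9 = 90.
Therefore eta has 90 component morphisms.

90


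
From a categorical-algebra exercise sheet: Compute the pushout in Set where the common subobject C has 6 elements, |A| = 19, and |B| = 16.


The pushout A +_C B identifies the images of C in A and B.
|A +_C B| = |A| + |B| - |C| (for injections).
= 19 + 16 - 6 = 29

29


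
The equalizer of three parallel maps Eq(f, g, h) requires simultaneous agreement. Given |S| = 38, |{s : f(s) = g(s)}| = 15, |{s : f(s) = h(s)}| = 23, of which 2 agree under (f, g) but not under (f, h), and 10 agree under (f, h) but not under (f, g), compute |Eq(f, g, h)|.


Eq(f, g, h) is the triple-agreement set: points in S where all three
maps take the same value. Using inclusion-exclusion on the pairwise data:
Pair (f, g) agrees on 15 points; pair (f, h) on 23 points.
Points agreeing under (f, g) but not (f, h) = 2; under (f, h) but not (f, g) = 10.
Triple-agreement = agreement-in-(f, g) minus points that agree under (f, g) but not (f, h):
|Eq(f, g, h)| = 15 - 2 = 13
(cross-check via (f, h): 23 - 10 = 13.)

13


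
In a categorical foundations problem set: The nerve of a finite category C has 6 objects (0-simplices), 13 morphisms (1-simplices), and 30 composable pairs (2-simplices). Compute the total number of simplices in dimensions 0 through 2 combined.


The 2-skeleton of the nerve N(C) consists of simplices in dimensions 0, 1, 2:
  |N(C)_0| = 6 (objects)
  |N(C)_1| = 13 (morphisms)
  |N(C)_2| = 30 (composable pairs)
Total = 6 + 13 + 30 = 49

49


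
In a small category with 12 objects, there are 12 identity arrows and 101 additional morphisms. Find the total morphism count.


Each object has an identity morphism, giving 12 identities.
Adding the 101 non-identity morphisms:
Total = 12 + 101 = 113

113


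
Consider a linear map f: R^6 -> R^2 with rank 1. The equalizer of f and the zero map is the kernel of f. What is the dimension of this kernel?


The equalizer of f and the zero map is ker(f).
By the rank-nullity theorem: dim(ker(f)) = dim(domain) - rank(f).
dim(ker(f)) = 6 - 1 = 5

5


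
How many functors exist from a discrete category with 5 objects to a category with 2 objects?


A functor from a discrete category C to D is determined by
where each object maps. Each of the 5 objects of C can map
to any of the 2 objects of D independently.
Number of functors = 2^5 = 32

32


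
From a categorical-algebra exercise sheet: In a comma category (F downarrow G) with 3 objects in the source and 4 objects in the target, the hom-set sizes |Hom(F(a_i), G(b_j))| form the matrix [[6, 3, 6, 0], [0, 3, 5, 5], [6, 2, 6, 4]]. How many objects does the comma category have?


Objects of (F downarrow G) are triples (a, b, h: F(a)->G(b)).
The count equals the sum of all entries in the hom-matrix.
sum(row 0) = 15
sum(row 1) = 13
sum(row 2) = 18
Grand total = 46

46


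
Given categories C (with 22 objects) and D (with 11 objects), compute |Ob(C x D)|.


The product category C x D has objects that are pairs (c, d).
Number of pairs = |Ob(C)| * |Ob(D)| = 22 * 11 = 242

242


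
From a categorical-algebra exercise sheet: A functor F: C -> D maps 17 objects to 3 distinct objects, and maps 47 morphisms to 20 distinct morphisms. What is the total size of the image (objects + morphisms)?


The image of F consists of distinct objects and distinct morphisms.
|Im(F)| on objects = 3
|Im(F)| on morphisms = 20
Total image cardinality = 3 + 20 = 23

23


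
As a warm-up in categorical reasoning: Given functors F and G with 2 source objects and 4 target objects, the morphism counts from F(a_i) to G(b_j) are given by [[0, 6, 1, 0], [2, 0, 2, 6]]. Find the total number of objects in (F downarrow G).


Objects of (F downarrow G) are triples (a, b, h: F(a)->G(b)).
The count equals the sum of all entries in the hom-matrix.
sum(row 0) = 7
sum(row 1) = 10
Grand total = 17

17


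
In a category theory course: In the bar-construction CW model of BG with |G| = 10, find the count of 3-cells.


In the bar-construction CW model of BG, the n-cells are indexed by
n-tuples [g_1|...|g_n] of non-identity elements of G (degenerate
simplices with some g_i = e do not contribute cells), so there are
(|G| - 1)^n n-cells.
For dim = 3 with |G| = 10:
cells = (10 - 1)^3 = 9^3 = 729

729


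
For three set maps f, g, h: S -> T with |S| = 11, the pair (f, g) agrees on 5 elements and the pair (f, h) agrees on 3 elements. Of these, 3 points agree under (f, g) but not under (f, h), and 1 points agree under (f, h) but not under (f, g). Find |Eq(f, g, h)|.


Eq(f, g, h) is the triple-agreement set: points in S where all three
maps take the same value. Using inclusion-exclusion on the pairwise data:
Pair (f, g) agrees on 5 points; pair (f, h) on 3 points.
Points agreeing under (f, g) but not (f, h) = 3; under (f, h) but not (f, g) = 1.
Triple-agreement = agreement-in-(f, g) minus points that agree under (f, g) but not (f, h):
|Eq(f, g, h)| = 5 - 3 = 2
(cross-check via (f, h): 3 - 1 = 2.)

2


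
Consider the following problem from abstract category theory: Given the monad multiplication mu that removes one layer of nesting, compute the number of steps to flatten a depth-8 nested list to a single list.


Each application of mu: T^2 -> T removes one layer of nesting.
Starting at depth 8 (i.e., T^8(X)), we need to reach T(X).
Number of mu applications = 8 - 1 = 7

7


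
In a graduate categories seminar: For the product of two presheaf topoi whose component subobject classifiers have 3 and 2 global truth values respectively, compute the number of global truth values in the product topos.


In a product of presheaf topoi E_1 x E_2, the subobject classifier
is Omega = Omega_1 x Omega_2 (componentwise), so
|Omega(top)| = |Omega_1(top_1)| * |Omega_2(top_2)|.
= 3 * 2 = 6.

6


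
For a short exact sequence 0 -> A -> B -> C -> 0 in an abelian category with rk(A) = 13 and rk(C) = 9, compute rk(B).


For a short exact sequence 0 -> A -> B -> C -> 0,
rank is additive: rank(B) = rank(A) + rank(C).
rank(B) = 13 + 9 = 22

22


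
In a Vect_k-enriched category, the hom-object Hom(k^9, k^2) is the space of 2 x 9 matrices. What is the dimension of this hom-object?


In Vect-enriched categories, Hom(k^n, k^m) is the space of m x n matrices.
dim(Hom(k^9, k^2)) = 2 * 9 = 18

18


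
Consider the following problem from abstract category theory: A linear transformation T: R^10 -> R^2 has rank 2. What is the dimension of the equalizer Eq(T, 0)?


The equalizer of f and the zero map is ker(f).
By the rank-nullity theorem: dim(ker(f)) = dim(domain) - rank(f).
dim(ker(f)) = 10 - 2 = 8

8


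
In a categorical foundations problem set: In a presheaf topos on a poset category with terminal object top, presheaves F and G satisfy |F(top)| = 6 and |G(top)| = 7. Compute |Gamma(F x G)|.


Global sections of a presheaf on a poset with terminal top satisfy
Gamma(H) ~ H(top). Presheaves admit pointwise products, so
(F x G)(top) = F(top) x G(top) (Cartesian product).
|Gamma(F x G)| = |F(top)| * |G(top)| = 6 * 7 = 42.

42


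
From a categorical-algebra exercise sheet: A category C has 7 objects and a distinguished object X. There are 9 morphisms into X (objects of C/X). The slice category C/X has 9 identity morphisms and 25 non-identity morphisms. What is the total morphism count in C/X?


In the slice category C/X, objects are morphisms to X.
Identity morphisms: 9 (one per object of C/X).
Non-identity morphisms: 25.
Total = 9 + 25 = 34

34


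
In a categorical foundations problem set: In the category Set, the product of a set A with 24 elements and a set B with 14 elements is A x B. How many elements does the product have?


In Set, the product A x B is the Cartesian product.
By the universal property, |A x B| = |A| * |B|.
|A x B| = 24 * 14 = 336

336


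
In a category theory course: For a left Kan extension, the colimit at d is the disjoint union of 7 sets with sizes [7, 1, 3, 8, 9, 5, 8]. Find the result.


Pointwise, the left Kan extension (Lan_F H)(d) is the colimit, indexed
by the comma category (F downarrow d), of H composed with the
projection (F downarrow d) -> C. Here that colimit is given
as a coproduct (disjoint union) of sets, so its cardinality is the
sum of the sizes of the summands.
Coproduct of sets with sizes: 7 + 1 + 3 + 8 + 9 + 5 + 8
= 41

41


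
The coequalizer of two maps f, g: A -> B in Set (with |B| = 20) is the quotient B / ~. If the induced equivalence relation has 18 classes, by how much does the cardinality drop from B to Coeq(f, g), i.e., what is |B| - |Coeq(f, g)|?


The coequalizer Coeq(f, g) = B / ~ has one element per equivalence class.
|B| = 20, |Coeq(f, g)| = 18.
|B| - |Coeq(f, g)| = 20 - 18 = 2.

2


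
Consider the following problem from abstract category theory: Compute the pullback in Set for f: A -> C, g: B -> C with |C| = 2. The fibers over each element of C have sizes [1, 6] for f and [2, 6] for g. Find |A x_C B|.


The pullback A x_C B consists of pairs (a, b) with f(a) = g(b).
For each element c in C, the fiber product has |f^-1(c)| * |g^-1(c)| elements.
Summing over C: 1 * 2 + 6 * 6
= 2 + 36 = 38

38


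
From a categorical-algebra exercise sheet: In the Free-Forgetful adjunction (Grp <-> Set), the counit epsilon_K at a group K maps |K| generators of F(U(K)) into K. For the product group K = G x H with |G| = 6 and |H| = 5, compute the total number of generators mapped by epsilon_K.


The counit epsilon_K: F(U(K)) -> K of the Free-Forgetful adjunction
maps |K| generators of F(U(K)) into K. For K = G x H (the product group),
|G x H| = |G| * |H|.
Total generators mapped = 6 * 5 = 30.

30


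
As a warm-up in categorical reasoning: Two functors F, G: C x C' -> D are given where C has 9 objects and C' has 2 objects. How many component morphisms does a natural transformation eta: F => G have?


A natural transformation eta: F => G assigns one component morphism per
object of the domain category.
The domain is the product category C x C', so
|Ob(C x C')| = |Ob(C)| * |Ob(C')| = 9 * 2 = 18.
Therefore eta has 18 component morphisms.

18


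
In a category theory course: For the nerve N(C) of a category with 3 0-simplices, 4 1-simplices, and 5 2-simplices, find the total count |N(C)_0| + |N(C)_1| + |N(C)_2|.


The 2-skeleton of the nerve N(C) consists of simplices in dimensions 0, 1, 2:
  |N(C)_0| = 3 (objects)
  |N(C)_1| = 4 (morphisms)
  |N(C)_2| = 5 (composable pairs)
Total = 3 + 4 + 5 = 12

12


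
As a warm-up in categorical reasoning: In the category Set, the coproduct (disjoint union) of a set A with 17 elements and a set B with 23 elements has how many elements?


In Set, the coproduct A + B is the disjoint union.
|A + B| = |A| + |B| = 17 + 23 = 40

40


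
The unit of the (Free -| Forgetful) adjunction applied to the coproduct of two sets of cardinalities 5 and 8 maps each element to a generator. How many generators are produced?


The unit eta_X: X -> U(F(X)) of the Free-Forgetful adjunction
maps each element of X to a generator of F(X). For X = S + T (disjoint
union in Set), |S + T| = |S| + |T|.
Total mappings = 5 + 8 = 13.

13


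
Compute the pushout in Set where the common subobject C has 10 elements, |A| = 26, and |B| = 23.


The pushout A +_C B identifies the images of C in A and B.
|A +_C B| = |A| + |B| - |C| (for injections).
= 26 + 23 - 10 = 39

39


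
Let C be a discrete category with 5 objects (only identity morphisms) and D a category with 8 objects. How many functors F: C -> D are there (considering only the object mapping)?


A functor from a discrete category C to D is determined by
where each object maps. Each of the 5 objects of C can map
to any of the 8 objects of D independently.
Number of functors = 8^5 = 32768

32768


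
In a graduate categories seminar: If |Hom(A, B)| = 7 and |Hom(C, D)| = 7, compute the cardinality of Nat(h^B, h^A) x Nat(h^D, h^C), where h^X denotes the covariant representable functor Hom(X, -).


By the Yoneda lemma, Nat(h^B, h^A) is isomorphic to Hom(A, B),
so |Nat(h^B, h^A)| = |Hom(A, B)| and |Nat(h^D, h^C)| = |Hom(C, D)|.
|Hom(A, B)| = 7, |Hom(C, D)| = 7.
|Nat(h^B, h^A) x Nat(h^D, h^C)| = 7 * 7 = 49

49


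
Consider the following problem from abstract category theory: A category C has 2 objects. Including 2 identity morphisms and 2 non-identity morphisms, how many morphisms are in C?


Each object has an identity morphism, giving 2 identities.
Adding the 2 non-identity morphisms:
Total = 2 + 2 = 4

4


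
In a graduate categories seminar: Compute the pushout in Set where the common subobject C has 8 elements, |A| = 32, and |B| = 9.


The pushout A +_C B identifies the images of C in A and B.
|A +_C B| = |A| + |B| - |C| (for injections).
= 32 + 9 - 8 = 33

33


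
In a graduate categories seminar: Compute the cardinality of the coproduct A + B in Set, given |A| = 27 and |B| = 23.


In Set, the coproduct A + B is the disjoint union.
|A + B| = |A| + |B| = 27 + 23 = 50

50


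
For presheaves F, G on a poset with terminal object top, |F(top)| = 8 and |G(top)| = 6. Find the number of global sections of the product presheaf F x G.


Global sections of a presheaf on a poset with terminal top satisfy
Gamma(H) ~ H(top). Presheaves admit pointwise products, so
(F x G)(top) = F(top) x G(top) (Cartesian product).
|Gamma(F x G)| = |F(top)| * |G(top)| = 8 * 6 = 48.

48


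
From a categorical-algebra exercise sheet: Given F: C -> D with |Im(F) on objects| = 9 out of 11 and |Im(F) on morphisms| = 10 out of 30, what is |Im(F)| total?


The image of F consists of distinct objects and distinct morphisms.
|Im(F)| on objects = 9
|Im(F)| on morphisms = 10
Total image cardinality = 9 + 10 = 19

19


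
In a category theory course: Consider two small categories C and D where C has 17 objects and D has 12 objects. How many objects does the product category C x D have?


The product category C x D has objects that are pairs (c, d).
Number of pairs = |Ob(C)| * |Ob(D)| = 17 * 12 = 204

204


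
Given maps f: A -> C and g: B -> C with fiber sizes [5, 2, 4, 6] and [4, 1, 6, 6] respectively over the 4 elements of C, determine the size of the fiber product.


The pullback A x_C B consists of pairs (a, b) with f(a) = g(b).
For each element c in C, the fiber product has |f^-1(c)| * |g^-1(c)| elements.
Summing over C: 5 * 4 + 2 * 1 + 4 * 6 + 6 * 6
= 20 + 2 + 24 + 36 = 82

82


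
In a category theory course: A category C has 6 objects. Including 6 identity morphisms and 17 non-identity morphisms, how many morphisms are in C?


Each object has an identity morphism, giving 6 identities.
Adding the 17 non-identity morphisms:
Total = 6 + 17 = 23

23


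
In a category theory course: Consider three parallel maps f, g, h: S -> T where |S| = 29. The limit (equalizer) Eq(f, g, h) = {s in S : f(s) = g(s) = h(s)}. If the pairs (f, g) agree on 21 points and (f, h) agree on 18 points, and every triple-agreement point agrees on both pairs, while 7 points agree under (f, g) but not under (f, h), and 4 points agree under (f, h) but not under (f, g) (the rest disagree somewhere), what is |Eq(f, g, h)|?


Eq(f, g, h) is the triple-agreement set: points in S where all three
maps take the same value. Using inclusion-exclusion on the pairwise data:
Pair (f, g) agrees on 21 points; pair (f, h) on 18 points.
Points agreeing under (f, g) but not (f, h) = 7; under (f, h) but not (f, g) = 4.
Triple-agreement = agreement-in-(f, g) minus points that agree under (f, g) but not (f, h):
|Eq(f, g, h)| = 21 - 7 = 14
(cross-check via (f, h): 18 - 4 = 14.)

14


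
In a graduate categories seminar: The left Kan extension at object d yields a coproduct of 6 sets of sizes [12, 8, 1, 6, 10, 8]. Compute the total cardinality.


Pointwise, the left Kan extension (Lan_F H)(d) is the colimit, indexed
by the comma category (F downarrow d), of H composed with the
projection (F downarrow d) -> C. Here that colimit is given
as a coproduct (disjoint union) of sets, so its cardinality is the
sum of the sizes of the summands.
Coproduct of sets with sizes: 12 + 8 + 1 + 6 + 10 + 8
= 45

45


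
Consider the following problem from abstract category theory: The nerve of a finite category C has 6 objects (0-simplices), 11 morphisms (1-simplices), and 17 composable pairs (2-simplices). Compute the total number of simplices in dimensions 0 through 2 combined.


The 2-skeleton of the nerve N(C) consists of simplices in dimensions 0, 1, 2:
  |N(C)_0| = 6 (objects)
  |N(C)_1| = 11 (morphisms)
  |N(C)_2| = 17 (composable pairs)
Total = 6 + 11 + 17 = 34

34


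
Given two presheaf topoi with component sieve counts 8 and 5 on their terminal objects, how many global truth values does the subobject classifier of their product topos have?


In a product of presheaf topoi E_1 x E_2, the subobject classifier
is Omega = Omega_1 x Omega_2 (componentwise), so
|Omega(top)| = |Omega_1(top_1)| * |Omega_2(top_2)|.
= 8 * 5 = 40.

40


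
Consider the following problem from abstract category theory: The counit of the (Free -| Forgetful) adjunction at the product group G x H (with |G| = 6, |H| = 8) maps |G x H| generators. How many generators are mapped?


The counit epsilon_K: F(U(K)) -> K of the Free-Forgetful adjunction
maps |K| generators of F(U(K)) into K. For K = G x H (the product group),
|G x H| = |G| * |H|.
Total generators mapped = 6 * 8 = 48.

48


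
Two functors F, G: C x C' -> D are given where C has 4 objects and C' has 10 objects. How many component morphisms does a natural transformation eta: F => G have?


A natural transformation eta: F => G assigns one component morphism per
object of the domain category.
The domain is the product category C x C', so
|Ob(C x C')| = |Ob(C)| * |Ob(C')| = 4 * 10 = 40.
Therefore eta has 40 component morphisms.

40


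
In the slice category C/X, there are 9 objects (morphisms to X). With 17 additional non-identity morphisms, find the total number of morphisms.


In the slice category C/X, objects are morphisms to X.
Identity morphisms: 9 (one per object of C/X).
Non-identity morphisms: 17.
Total = 9 + 17 = 26

26


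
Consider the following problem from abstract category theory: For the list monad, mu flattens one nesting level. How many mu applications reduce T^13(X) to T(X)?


Each application of mu: T^2 -> T removes one layer of nesting.
Starting at depth 13 (i.e., T^13(X)), we need to reach T(X).
Number of mu applications = 13 - 1 = 12

12


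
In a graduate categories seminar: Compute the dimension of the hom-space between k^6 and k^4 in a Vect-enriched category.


In Vect-enriched categories, Hom(k^n, k^m) is the space of m x n matrices.
dim(Hom(k^6, k^4)) = 4 * 6 = 24

24


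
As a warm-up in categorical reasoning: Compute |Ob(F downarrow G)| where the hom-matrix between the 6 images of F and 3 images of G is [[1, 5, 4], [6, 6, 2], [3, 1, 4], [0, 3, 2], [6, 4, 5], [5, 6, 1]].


Objects of (F downarrow G) are triples (a, b, h: F(a)->G(b)).
The count equals the sum of all entries in the hom-matrix.
sum(row 0) = 10
sum(row 1) = 14
sum(row 2) = 8
sum(row 3) = 5
sum(row 4) = 15
sum(row 5) = 12
Grand total = 64

64


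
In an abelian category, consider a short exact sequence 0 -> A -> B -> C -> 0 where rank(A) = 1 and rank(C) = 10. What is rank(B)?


For a short exact sequence 0 -> A -> B -> C -> 0,
rank is additive: rank(B) = rank(A) + rank(C).
rank(B) = 1 + 10 = 11

11


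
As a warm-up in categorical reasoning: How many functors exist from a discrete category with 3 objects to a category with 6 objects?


A functor from a discrete category C to D is determined by
where each object maps. Each of the 3 objects of C can map
to any of the 6 objects of D independently.
Number of functors = 6^3 = 216

216


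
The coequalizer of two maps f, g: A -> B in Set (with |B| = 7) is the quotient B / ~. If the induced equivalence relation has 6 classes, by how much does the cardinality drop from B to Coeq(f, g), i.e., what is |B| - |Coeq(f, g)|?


The coequalizer Coeq(f, g) = B / ~ has one element per equivalence class.
|B| = 7, |Coeq(f, g)| = 6.
|B| - |Coeq(f, g)| = 7 - 6 = 1.

1


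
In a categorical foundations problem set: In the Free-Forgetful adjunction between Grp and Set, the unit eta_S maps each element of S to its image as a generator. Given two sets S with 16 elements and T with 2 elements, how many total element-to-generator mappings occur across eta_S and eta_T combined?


The unit eta_X: X -> U(F(X)) of the Free-Forgetful adjunction
maps each element of X to a generator of F(X). For X = S + T (disjoint
union in Set), |S + T| = |S| + |T|.
Total mappings = 16 + 2 = 18.

18
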